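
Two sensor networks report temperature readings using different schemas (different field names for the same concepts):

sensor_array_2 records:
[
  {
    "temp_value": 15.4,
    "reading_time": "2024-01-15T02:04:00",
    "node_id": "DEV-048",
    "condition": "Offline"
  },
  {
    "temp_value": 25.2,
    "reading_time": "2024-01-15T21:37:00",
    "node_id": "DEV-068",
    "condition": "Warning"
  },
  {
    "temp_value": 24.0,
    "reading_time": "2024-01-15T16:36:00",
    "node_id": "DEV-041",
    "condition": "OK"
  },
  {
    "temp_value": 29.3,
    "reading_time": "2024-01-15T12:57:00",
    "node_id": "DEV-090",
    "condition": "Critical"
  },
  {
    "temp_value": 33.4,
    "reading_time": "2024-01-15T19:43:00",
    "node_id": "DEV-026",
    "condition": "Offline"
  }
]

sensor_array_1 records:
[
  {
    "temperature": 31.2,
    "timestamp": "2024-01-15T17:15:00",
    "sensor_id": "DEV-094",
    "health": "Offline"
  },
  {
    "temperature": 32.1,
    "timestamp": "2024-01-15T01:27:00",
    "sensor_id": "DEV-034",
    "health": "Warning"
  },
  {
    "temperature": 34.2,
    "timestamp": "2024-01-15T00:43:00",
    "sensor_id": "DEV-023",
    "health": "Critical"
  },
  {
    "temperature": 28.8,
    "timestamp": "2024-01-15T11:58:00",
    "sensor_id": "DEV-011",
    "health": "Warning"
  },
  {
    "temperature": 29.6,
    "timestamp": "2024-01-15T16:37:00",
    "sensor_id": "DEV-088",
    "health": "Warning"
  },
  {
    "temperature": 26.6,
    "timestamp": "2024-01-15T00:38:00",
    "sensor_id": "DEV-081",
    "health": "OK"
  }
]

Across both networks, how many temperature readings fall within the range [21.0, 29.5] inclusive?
5

Schema mapping: "temp_value" (sensor_array_2) = "temperature" (sensor_array_1) = temperature

Readings in [21.0, 29.5] from sensor_array_2: 3
Readings in [21.0, 29.5] from sensor_array_1: 2

Total count: 3 + 2 = 5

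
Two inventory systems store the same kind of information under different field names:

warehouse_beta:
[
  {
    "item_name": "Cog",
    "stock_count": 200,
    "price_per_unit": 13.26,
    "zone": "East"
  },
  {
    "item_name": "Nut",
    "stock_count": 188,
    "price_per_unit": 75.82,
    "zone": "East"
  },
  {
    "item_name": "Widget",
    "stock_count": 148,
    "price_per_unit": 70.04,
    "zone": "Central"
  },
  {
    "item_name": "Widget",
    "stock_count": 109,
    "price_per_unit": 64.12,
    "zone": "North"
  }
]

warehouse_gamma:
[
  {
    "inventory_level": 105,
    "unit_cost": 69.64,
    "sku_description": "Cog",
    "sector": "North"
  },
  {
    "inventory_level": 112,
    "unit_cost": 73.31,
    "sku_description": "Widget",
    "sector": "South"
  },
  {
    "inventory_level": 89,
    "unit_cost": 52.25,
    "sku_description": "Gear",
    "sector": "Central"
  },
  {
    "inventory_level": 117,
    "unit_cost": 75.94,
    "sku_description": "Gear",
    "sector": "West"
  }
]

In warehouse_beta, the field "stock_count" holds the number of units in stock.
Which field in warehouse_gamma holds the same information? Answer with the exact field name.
inventory_level

In warehouse_beta, "stock_count" holds the number of units in stock.
The fields in warehouse_gamma are: "inventory_level", "unit_cost", "sku_description", "sector".
"inventory_level" is the match: the name refers to the same concept and its values are whole-number counts (e.g. 105, 112).
The other fields ("unit_cost", "sku_description", "sector") hold different kinds of data.

So "stock_count" in warehouse_beta corresponds to "inventory_level" in warehouse_gamma.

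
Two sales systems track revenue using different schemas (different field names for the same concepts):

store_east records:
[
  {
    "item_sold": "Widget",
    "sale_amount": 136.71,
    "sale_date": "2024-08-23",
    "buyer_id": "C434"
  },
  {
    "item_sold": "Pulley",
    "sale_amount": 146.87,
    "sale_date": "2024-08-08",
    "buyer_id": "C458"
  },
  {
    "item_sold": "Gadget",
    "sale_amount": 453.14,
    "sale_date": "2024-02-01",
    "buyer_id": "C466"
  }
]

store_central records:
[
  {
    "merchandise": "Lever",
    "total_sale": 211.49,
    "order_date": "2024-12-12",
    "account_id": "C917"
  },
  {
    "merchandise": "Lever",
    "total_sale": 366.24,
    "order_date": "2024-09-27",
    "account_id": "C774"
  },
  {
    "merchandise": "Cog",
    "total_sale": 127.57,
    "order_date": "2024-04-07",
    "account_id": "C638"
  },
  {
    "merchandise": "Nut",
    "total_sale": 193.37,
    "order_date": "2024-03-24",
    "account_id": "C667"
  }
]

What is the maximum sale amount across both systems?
453.14

Reconcile: "sale_amount" (store_east) = "total_sale" (store_central) = sale amount

Maximum in store_east: 453.14
Maximum in store_central: 366.24

Overall maximum: max(453.14, 366.24) = 453.14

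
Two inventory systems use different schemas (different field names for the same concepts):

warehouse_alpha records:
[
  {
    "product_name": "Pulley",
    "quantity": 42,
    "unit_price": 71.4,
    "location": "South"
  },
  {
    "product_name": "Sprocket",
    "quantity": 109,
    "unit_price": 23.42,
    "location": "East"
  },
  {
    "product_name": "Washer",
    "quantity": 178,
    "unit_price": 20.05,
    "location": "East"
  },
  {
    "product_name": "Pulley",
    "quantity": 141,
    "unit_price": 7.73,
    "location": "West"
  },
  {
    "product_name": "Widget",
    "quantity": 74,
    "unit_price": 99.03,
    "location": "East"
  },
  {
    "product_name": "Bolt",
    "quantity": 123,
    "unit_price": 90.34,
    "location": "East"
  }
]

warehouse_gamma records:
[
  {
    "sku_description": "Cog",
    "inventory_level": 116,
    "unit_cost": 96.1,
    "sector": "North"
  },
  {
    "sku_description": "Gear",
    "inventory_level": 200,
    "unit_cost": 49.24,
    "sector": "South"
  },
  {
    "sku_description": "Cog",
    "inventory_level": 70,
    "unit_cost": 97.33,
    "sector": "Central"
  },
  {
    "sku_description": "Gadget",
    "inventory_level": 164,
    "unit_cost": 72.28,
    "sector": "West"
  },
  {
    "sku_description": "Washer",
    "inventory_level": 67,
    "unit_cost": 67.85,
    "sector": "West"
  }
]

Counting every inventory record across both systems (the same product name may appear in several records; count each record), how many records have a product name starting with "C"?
2

Schema mapping: "product_name" (warehouse_alpha) = "sku_description" (warehouse_gamma) = product name

Records with product name starting with "C" in warehouse_alpha: 0
Records with product name starting with "C" in warehouse_gamma: 2

Total: 0 + 2 = 2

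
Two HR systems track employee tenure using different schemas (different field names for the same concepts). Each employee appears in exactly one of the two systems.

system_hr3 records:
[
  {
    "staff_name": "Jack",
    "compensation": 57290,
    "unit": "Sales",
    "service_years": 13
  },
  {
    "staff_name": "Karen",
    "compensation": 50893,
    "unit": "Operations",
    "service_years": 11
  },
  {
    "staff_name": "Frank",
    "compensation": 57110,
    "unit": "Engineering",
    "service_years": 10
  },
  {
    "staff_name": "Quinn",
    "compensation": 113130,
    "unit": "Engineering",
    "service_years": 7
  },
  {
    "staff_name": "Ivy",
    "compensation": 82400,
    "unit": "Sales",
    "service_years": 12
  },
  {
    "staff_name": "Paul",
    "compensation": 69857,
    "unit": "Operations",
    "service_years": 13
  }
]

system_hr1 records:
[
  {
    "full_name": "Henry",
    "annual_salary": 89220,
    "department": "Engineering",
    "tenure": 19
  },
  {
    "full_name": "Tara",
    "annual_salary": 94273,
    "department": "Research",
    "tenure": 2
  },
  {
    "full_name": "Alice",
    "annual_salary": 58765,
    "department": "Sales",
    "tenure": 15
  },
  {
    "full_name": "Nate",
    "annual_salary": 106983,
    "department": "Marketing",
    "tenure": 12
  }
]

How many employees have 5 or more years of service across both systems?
9

Reconcile schemas: "service_years" (system_hr3) = "tenure" (system_hr1) = years of service

From system_hr3: 6 employees with >= 5 years
From system_hr1: 3 employees with >= 5 years

Total: 6 + 3 = 9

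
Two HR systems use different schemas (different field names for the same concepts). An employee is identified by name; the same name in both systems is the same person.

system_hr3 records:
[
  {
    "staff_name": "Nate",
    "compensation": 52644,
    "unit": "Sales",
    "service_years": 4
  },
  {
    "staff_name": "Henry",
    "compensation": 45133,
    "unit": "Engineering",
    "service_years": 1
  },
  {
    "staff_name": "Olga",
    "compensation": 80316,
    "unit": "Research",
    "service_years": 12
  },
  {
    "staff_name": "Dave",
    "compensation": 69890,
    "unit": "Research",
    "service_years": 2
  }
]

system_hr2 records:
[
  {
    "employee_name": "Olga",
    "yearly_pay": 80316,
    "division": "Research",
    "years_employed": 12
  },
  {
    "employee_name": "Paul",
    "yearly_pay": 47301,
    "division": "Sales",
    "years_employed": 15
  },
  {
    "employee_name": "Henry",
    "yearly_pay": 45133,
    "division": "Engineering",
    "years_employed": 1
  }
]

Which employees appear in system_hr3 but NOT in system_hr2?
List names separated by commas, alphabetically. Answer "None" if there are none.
Dave, Nate

Schema mapping: "staff_name" (system_hr3) = "employee_name" (system_hr2) = employee name

Names in system_hr3: ['Dave', 'Henry', 'Nate', 'Olga']
Names in system_hr2: ['Henry', 'Olga', 'Paul']

In system_hr3 but not system_hr2: ['Dave', 'Nate']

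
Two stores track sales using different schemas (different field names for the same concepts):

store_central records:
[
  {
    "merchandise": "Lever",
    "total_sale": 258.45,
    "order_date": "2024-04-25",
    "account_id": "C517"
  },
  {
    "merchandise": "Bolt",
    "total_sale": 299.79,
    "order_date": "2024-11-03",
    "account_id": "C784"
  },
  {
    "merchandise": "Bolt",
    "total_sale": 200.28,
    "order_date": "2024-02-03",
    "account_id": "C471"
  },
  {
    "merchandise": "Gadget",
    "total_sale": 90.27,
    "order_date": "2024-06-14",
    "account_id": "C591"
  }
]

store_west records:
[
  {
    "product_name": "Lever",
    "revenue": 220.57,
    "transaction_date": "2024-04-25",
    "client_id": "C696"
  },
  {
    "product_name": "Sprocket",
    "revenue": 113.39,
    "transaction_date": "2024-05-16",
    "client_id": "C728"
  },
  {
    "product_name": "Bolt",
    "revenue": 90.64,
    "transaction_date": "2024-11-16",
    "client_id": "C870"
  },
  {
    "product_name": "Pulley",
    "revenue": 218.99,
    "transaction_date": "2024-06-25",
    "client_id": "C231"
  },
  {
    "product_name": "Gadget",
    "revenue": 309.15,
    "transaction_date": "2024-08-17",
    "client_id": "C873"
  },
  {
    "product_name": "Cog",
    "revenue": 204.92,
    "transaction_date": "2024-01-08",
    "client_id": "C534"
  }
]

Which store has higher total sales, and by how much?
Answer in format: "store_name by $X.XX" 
store_west by $308.87

Schema mapping: "total_sale" (store_central) = "revenue" (store_west) = sale amount

Total for store_central: 848.79
Total for store_west: 1157.66

Difference: |848.79 - 1157.66| = 308.87
store_west has higher sales by $308.87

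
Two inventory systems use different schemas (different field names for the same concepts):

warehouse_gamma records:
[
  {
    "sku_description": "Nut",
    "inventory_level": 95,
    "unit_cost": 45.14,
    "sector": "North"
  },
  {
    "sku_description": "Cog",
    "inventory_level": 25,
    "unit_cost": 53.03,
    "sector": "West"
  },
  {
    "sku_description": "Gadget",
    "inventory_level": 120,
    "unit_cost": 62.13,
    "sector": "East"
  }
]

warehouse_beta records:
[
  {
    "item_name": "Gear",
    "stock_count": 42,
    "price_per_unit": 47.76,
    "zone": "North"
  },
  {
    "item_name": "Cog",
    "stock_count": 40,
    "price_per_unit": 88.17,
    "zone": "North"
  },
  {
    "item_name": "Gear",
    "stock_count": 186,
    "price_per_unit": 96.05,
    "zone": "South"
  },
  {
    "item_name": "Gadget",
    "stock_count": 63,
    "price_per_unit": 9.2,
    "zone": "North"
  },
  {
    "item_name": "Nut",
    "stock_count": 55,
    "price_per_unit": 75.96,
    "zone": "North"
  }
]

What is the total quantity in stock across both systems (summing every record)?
626

To reconcile these schemas, identify the field holding the quantity in stock in each system:
1. In warehouse_gamma it is "inventory_level"
2. In warehouse_beta it is "stock_count"

From warehouse_gamma: 95 + 25 + 120 = 240
From warehouse_beta: 42 + 40 + 186 + 63 + 55 = 386

Total: 240 + 386 = 626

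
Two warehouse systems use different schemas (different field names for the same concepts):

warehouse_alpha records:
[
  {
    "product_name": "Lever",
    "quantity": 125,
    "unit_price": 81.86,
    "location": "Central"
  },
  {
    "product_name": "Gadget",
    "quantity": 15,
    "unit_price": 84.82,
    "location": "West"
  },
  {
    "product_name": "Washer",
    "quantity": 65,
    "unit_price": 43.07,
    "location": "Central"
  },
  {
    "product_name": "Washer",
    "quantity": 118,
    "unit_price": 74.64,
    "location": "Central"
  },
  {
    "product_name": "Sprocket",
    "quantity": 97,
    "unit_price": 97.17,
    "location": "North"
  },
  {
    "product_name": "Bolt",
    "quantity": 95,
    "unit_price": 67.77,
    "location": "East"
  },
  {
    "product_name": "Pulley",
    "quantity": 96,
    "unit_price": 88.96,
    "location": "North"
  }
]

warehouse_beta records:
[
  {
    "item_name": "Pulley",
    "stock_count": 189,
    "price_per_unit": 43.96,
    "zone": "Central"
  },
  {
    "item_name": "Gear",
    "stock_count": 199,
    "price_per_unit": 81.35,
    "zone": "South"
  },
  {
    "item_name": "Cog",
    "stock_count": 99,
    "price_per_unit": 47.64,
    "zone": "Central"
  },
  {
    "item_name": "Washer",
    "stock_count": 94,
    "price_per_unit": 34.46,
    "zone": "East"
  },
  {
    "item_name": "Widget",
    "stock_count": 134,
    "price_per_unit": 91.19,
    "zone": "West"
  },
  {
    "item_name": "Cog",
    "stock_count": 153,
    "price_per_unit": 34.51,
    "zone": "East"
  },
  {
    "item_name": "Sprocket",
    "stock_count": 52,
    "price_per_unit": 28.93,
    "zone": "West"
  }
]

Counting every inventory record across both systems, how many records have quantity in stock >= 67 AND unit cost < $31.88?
0

Schema mappings:
- "quantity" (warehouse_alpha) = "stock_count" (warehouse_beta) = quantity
- "unit_price" (warehouse_alpha) = "price_per_unit" (warehouse_beta) = unit cost

Records meeting both conditions in warehouse_alpha: 0
Records meeting both conditions in warehouse_beta: 0

Total: 0 + 0 = 0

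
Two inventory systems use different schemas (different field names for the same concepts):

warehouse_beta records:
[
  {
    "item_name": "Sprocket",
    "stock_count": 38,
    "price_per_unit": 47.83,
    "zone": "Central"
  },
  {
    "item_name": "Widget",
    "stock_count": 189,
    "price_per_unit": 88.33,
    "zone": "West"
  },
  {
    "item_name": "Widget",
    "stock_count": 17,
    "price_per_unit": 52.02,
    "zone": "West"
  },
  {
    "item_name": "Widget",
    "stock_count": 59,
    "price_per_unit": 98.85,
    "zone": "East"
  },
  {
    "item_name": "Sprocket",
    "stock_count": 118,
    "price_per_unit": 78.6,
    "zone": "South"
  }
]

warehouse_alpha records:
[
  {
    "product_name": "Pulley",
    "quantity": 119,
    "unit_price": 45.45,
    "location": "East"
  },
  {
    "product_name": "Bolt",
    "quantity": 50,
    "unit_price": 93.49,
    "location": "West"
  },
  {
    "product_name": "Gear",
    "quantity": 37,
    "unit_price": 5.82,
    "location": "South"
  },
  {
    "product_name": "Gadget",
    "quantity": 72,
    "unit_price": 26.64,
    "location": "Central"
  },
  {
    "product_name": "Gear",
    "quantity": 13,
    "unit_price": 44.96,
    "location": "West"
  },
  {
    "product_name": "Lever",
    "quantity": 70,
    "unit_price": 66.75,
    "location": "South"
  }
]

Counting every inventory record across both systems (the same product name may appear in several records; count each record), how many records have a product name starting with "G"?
3

Schema mapping: "item_name" (warehouse_beta) = "product_name" (warehouse_alpha) = product name

Records with product name starting with "G" in warehouse_beta: 0
Records with product name starting with "G" in warehouse_alpha: 3

Total: 0 + 3 = 3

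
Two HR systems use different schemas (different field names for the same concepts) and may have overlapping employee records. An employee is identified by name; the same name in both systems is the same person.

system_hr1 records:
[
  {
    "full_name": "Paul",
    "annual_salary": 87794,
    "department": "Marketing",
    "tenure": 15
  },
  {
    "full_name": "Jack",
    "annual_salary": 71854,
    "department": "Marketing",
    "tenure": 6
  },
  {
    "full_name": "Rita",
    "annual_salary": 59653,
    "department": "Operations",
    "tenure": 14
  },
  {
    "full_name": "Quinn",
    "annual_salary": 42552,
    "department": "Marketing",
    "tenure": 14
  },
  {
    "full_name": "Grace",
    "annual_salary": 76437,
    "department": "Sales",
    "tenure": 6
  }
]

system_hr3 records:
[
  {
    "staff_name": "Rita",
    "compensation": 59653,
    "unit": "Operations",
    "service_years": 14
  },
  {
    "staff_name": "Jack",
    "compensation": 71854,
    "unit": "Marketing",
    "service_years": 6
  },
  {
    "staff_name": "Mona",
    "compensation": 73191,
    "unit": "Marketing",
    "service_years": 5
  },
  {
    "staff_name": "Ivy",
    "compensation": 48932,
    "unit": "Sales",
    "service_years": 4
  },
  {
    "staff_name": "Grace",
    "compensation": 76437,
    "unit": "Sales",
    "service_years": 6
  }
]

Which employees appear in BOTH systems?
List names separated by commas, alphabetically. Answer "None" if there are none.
Grace, Jack, Rita

Schema mapping: "full_name" (system_hr1) = "staff_name" (system_hr3) = employee name

Names in system_hr1: ['Grace', 'Jack', 'Paul', 'Quinn', 'Rita']
Names in system_hr3: ['Grace', 'Ivy', 'Jack', 'Mona', 'Rita']

Intersection: ['Grace', 'Jack', 'Rita']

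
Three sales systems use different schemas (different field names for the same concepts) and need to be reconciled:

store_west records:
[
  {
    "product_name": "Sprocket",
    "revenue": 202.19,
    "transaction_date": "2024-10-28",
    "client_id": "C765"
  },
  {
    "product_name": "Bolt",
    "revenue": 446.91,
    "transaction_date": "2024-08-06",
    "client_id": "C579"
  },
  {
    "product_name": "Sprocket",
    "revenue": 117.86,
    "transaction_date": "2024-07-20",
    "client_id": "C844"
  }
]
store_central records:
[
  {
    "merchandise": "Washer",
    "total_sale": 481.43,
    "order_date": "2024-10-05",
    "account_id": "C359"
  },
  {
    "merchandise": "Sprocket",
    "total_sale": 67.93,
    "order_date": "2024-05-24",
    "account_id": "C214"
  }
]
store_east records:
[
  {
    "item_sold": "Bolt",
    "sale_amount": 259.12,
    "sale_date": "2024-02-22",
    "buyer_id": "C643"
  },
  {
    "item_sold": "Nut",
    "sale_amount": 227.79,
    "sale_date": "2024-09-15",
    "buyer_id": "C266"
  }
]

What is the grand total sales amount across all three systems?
1803.23

Schema reconciliation - all amount fields map to sale amount:

store_west (revenue): 766.96
store_central (total_sale): 549.36
store_east (sale_amount): 486.91

Grand total: 1803.23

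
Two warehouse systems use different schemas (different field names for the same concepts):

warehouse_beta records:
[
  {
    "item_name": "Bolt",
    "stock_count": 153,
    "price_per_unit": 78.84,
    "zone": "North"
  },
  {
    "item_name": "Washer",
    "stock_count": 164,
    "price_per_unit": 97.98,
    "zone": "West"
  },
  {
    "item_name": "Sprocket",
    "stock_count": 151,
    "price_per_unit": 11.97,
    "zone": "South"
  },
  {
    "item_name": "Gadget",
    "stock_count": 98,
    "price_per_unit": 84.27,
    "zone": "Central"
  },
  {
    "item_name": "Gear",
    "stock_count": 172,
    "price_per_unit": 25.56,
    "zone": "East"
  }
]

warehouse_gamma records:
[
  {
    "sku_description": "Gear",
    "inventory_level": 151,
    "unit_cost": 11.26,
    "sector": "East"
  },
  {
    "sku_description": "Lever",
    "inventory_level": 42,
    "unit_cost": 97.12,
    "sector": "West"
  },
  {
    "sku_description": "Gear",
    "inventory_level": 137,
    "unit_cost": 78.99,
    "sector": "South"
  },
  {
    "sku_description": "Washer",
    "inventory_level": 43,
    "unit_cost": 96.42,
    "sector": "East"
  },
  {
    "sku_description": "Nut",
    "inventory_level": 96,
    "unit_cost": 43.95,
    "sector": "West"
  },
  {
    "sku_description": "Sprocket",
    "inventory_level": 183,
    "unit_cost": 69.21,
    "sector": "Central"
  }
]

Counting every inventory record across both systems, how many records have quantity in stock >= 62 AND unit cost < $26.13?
3

Schema mappings:
- "stock_count" (warehouse_beta) = "inventory_level" (warehouse_gamma) = quantity
- "price_per_unit" (warehouse_beta) = "unit_cost" (warehouse_gamma) = unit cost

Records meeting both conditions in warehouse_beta: 2
Records meeting both conditions in warehouse_gamma: 1

Total: 2 + 1 = 3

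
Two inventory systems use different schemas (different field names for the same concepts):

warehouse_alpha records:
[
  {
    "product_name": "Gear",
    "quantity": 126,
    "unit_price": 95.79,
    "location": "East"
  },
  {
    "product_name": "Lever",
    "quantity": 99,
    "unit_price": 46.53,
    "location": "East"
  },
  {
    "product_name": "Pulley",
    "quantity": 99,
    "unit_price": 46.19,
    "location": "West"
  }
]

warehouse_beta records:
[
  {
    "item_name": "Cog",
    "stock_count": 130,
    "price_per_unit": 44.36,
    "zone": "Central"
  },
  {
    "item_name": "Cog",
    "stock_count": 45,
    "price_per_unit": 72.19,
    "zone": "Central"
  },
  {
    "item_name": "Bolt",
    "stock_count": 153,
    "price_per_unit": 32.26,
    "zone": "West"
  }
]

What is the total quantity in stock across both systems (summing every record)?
652

To reconcile these schemas, identify the field holding the quantity in stock in each system:
1. In warehouse_alpha it is "quantity"
2. In warehouse_beta it is "stock_count"

From warehouse_alpha: 126 + 99 + 99 = 324
From warehouse_beta: 130 + 45 + 153 = 328

Total: 324 + 328 = 652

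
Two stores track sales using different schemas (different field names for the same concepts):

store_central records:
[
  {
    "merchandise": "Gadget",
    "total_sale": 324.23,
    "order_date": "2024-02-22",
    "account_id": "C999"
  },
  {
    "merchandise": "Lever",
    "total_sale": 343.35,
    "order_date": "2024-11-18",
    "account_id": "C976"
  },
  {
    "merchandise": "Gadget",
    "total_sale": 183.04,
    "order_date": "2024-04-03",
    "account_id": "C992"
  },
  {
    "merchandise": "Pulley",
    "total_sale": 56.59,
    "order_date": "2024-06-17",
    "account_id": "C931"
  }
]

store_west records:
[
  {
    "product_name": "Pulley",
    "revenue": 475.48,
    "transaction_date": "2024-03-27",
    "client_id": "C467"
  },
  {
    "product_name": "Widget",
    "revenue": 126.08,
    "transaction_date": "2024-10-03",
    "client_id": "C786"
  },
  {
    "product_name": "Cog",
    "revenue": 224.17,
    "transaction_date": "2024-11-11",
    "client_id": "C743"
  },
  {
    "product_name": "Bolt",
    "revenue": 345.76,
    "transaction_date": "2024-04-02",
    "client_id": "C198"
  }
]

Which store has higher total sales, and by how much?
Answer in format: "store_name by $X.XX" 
store_west by $264.28

Schema mapping: "total_sale" (store_central) = "revenue" (store_west) = sale amount

Total for store_central: 907.21
Total for store_west: 1171.49

Difference: |907.21 - 1171.49| = 264.28
store_west has higher sales by $264.28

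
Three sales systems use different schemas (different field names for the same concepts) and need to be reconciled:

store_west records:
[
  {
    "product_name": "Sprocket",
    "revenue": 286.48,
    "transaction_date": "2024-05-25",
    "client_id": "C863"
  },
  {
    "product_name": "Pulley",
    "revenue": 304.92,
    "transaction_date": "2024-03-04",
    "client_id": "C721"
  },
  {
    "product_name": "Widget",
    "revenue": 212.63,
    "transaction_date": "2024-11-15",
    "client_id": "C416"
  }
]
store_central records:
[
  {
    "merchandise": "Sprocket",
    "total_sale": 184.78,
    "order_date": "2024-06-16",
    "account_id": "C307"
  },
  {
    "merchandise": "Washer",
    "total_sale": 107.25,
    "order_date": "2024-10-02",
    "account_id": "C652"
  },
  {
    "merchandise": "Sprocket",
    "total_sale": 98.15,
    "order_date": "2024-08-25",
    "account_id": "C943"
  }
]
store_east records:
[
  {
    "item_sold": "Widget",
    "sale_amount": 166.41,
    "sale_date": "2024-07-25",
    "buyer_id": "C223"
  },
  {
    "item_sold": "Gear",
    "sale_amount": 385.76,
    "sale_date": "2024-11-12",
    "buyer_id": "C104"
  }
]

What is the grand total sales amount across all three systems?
1746.38

Schema reconciliation - all amount fields map to sale amount:

store_west (revenue): 804.03
store_central (total_sale): 390.18
store_east (sale_amount): 552.17

Grand total: 1746.38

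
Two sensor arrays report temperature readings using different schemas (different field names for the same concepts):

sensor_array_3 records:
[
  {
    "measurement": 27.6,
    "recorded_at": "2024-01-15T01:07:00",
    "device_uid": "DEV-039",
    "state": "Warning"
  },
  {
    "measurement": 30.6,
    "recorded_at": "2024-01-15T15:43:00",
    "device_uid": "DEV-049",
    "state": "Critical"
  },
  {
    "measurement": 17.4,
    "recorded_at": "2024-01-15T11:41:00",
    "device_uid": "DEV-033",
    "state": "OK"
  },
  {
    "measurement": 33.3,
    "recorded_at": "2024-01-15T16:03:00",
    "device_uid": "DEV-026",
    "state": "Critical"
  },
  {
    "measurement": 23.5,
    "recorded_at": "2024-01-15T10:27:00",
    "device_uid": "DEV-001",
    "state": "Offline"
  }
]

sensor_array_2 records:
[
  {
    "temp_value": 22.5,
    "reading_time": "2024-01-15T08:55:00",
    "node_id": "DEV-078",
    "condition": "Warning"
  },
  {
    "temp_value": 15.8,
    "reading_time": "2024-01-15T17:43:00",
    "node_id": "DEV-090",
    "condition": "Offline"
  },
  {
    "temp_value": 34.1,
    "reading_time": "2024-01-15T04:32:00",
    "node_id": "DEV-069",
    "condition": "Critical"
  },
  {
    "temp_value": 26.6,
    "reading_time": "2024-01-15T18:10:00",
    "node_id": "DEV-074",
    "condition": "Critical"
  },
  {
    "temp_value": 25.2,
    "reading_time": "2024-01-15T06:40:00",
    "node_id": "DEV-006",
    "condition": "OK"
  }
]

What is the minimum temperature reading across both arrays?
15.8

Schema mapping: "measurement" (sensor_array_3) = "temp_value" (sensor_array_2) = temperature reading

Minimum in sensor_array_3: 17.4
Minimum in sensor_array_2: 15.8

Overall minimum: min(17.4, 15.8) = 15.8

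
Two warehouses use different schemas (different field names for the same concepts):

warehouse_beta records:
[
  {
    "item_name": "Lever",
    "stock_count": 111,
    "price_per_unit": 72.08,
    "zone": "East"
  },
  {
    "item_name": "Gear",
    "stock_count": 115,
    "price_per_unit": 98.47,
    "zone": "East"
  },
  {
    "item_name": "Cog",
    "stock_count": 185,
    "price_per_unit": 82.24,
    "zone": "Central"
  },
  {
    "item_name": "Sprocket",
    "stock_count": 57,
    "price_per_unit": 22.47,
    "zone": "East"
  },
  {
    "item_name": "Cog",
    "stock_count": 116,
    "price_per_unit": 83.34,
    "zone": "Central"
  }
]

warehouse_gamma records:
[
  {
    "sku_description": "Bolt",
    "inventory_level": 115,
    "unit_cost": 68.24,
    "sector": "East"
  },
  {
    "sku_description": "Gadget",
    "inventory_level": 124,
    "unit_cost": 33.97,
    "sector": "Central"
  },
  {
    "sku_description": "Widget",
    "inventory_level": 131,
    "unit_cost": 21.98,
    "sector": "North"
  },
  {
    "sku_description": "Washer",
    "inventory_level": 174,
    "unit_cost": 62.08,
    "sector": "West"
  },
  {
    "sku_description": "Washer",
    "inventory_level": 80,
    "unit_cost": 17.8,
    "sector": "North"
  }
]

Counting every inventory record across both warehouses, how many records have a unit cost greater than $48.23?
6

Schema mapping: "price_per_unit" (warehouse_beta) = "unit_cost" (warehouse_gamma) = unit cost

Records > $48.23 in warehouse_beta: 4
Records > $48.23 in warehouse_gamma: 2

Total count: 4 + 2 = 6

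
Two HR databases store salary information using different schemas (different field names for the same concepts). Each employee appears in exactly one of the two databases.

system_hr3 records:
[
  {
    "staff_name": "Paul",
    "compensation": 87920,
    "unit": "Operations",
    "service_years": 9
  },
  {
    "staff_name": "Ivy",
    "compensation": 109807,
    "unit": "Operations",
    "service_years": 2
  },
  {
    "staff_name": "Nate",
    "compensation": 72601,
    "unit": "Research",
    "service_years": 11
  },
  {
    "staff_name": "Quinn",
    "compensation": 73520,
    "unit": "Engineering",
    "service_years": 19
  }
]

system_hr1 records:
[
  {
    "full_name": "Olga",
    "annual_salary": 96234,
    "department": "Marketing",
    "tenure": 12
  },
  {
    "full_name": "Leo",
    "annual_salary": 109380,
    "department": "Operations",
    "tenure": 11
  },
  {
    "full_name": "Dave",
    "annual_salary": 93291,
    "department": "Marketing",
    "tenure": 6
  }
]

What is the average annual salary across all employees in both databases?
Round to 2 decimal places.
91821.86

Schema mapping: "compensation" (system_hr3) = "annual_salary" (system_hr1) = annual salary

All salaries: [87920, 109807, 72601, 73520, 96234, 109380, 93291]
Sum: 642753
Count: 7
Average: 642753 / 7 = 91821.86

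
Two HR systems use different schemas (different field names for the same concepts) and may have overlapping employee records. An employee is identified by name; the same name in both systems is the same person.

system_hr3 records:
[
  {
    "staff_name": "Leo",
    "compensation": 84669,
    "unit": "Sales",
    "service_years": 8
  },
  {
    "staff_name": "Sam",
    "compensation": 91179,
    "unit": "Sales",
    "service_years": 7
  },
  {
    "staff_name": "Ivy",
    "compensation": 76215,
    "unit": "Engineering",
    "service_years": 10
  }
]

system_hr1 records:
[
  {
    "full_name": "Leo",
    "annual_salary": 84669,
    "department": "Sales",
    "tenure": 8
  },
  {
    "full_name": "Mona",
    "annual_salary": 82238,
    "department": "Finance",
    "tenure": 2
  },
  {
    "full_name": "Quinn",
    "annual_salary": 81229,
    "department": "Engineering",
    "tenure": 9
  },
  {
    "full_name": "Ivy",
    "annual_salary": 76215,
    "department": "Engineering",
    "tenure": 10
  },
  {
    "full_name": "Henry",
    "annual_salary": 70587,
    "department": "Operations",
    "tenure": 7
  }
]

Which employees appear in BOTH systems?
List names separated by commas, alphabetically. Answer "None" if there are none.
Ivy, Leo

Schema mapping: "staff_name" (system_hr3) = "full_name" (system_hr1) = employee name

Names in system_hr3: ['Ivy', 'Leo', 'Sam']
Names in system_hr1: ['Henry', 'Ivy', 'Leo', 'Mona', 'Quinn']

Intersection: ['Ivy', 'Leo']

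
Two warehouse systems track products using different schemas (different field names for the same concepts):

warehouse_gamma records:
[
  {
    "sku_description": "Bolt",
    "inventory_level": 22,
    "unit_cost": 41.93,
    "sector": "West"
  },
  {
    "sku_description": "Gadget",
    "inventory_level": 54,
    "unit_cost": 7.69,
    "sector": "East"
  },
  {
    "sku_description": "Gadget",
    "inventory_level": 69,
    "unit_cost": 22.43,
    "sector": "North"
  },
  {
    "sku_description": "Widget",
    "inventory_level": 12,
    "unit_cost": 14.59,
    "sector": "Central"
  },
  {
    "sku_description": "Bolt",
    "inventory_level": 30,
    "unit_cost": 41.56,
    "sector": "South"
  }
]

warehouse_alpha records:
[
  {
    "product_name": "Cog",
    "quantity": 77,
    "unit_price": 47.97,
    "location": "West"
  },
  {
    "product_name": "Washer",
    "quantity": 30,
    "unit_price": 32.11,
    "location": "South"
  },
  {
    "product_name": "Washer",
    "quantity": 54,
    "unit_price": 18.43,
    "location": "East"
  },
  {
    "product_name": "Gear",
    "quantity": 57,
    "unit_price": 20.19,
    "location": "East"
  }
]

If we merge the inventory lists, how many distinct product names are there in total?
6

Schema mapping: "sku_description" (warehouse_gamma) = "product_name" (warehouse_alpha) = product name

Products in warehouse_gamma: ['Bolt', 'Gadget', 'Widget']
Products in warehouse_alpha: ['Cog', 'Gear', 'Washer']

Union (unique products): ['Bolt', 'Cog', 'Gadget', 'Gear', 'Washer', 'Widget']
Count: 6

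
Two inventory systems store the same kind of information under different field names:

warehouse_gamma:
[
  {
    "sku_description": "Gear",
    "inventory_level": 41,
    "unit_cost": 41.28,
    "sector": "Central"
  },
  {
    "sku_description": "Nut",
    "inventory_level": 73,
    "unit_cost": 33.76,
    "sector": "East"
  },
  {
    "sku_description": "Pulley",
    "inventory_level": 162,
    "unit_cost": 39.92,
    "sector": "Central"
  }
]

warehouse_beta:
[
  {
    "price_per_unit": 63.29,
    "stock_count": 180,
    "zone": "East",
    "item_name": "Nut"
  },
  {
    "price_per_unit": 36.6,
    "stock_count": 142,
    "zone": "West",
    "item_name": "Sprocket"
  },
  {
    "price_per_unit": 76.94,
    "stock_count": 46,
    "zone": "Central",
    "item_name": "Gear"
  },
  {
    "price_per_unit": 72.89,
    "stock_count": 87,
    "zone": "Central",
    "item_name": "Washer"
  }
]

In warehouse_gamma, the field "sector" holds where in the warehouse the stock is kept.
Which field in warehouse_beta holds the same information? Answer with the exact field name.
zone

In warehouse_gamma, "sector" holds where in the warehouse the stock is kept.
The fields in warehouse_beta are: "price_per_unit", "stock_count", "zone", "item_name".
"zone" is the match: the name refers to the same concept and its values are area labels (e.g. 'Central', 'East').
The other fields ("price_per_unit", "stock_count", "item_name") hold different kinds of data.

So "sector" in warehouse_gamma corresponds to "zone" in warehouse_beta.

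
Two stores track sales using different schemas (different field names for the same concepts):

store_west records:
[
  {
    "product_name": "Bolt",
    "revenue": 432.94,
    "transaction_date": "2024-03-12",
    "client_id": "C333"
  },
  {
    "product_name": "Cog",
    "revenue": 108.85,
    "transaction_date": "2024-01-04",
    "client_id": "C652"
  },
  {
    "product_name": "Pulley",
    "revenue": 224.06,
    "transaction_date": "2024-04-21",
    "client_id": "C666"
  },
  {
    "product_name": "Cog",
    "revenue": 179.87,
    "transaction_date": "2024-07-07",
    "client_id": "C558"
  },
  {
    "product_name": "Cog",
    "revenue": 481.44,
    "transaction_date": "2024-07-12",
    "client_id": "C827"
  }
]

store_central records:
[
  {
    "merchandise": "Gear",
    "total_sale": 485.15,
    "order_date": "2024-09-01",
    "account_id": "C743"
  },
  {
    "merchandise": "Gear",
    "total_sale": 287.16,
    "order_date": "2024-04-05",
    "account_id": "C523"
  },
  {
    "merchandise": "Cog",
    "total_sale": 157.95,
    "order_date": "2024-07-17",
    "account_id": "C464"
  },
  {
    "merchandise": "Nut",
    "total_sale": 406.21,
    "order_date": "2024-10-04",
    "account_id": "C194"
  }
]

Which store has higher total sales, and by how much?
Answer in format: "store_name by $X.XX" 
store_west by $90.69

Schema mapping: "revenue" (store_west) = "total_sale" (store_central) = sale amount

Total for store_west: 1427.16
Total for store_central: 1336.47

Difference: |1427.16 - 1336.47| = 90.69
store_west has higher sales by $90.69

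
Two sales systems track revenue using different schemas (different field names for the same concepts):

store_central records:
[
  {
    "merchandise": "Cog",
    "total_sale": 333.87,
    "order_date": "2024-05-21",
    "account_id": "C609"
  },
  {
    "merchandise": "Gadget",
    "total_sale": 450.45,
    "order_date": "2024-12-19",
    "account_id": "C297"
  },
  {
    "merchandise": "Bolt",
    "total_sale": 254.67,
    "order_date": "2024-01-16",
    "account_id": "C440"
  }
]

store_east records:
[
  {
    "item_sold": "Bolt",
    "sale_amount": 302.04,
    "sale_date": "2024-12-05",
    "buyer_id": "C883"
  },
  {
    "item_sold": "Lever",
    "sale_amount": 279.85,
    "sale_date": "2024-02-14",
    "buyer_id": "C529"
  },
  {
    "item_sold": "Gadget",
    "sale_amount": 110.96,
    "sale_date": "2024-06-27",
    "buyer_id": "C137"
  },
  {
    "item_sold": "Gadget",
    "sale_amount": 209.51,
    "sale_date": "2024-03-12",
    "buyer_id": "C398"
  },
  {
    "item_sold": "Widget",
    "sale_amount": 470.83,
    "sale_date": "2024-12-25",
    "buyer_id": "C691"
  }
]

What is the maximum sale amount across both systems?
470.83

Reconcile: "total_sale" (store_central) = "sale_amount" (store_east) = sale amount

Maximum in store_central: 450.45
Maximum in store_east: 470.83

Overall maximum: max(450.45, 470.83) = 470.83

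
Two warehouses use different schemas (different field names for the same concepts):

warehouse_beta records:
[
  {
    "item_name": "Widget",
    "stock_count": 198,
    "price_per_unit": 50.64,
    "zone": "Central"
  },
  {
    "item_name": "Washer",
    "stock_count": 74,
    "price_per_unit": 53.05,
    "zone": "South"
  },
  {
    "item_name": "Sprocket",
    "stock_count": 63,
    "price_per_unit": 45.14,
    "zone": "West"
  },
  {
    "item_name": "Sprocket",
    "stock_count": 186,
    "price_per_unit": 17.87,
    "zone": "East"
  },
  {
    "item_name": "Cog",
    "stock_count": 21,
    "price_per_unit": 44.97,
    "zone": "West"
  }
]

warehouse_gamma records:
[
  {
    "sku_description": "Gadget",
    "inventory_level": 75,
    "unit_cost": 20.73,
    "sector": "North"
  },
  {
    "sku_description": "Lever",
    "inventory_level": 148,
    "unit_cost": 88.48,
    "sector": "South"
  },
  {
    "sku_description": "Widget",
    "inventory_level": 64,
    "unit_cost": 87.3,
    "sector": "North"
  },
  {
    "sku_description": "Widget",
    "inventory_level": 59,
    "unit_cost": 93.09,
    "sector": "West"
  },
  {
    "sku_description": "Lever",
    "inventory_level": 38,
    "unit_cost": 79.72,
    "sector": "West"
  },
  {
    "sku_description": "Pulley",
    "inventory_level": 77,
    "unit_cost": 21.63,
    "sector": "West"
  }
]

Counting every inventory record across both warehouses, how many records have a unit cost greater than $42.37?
8

Schema mapping: "price_per_unit" (warehouse_beta) = "unit_cost" (warehouse_gamma) = unit cost

Records > $42.37 in warehouse_beta: 4
Records > $42.37 in warehouse_gamma: 4

Total count: 4 + 4 = 8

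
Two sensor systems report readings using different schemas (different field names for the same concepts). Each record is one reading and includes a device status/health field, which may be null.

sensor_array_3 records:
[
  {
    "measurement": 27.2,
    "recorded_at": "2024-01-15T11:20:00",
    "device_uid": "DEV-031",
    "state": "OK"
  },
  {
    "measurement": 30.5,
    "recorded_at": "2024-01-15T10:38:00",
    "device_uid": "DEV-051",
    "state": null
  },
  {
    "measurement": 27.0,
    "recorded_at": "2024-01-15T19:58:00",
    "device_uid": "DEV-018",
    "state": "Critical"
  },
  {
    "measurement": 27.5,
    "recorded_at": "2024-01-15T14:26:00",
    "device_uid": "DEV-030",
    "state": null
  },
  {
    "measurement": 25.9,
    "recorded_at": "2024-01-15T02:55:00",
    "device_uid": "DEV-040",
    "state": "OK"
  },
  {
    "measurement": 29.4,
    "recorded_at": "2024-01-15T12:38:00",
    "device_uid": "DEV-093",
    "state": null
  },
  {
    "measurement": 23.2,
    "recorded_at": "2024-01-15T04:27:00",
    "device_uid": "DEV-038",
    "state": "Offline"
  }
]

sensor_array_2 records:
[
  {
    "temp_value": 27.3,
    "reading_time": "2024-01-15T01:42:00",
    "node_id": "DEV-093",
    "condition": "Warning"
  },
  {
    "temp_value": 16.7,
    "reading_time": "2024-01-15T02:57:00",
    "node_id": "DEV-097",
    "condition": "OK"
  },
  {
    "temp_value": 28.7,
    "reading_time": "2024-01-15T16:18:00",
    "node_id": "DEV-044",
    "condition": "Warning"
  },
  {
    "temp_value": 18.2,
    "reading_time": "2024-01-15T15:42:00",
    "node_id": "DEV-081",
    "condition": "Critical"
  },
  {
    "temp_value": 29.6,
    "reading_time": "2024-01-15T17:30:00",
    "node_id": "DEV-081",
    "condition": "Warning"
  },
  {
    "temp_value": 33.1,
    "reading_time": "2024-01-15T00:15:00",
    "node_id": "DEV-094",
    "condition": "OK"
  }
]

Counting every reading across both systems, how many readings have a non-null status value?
10

Schema mapping: "state" (sensor_array_3) = "condition" (sensor_array_2) = status

Non-null in sensor_array_3: 4
Non-null in sensor_array_2: 6

Total non-null: 4 + 6 = 10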